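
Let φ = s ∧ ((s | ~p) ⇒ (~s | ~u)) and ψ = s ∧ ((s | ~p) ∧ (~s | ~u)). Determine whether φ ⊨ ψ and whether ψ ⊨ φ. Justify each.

Forward direction. Assume the antecedent. If p is true, the antecedent forces (p = T, u = F, s = T), and s ∧ ((s | ~p) ∧ (~s | ~u)) holds there. If p is false, the antecedent forces (p = F, u = F, s = T), and s ∧ ((s | ~p) ∧ (~s | ~u)) holds there. Either way s ∧ ((s | ~p) ∧ (~s | ~u)) holds.

Converse. Assume the antecedent. If p is true, the antecedent forces (p = T, u = F, s = T), and s ∧ ((s | ~p) ⇒ (~s | ~u)) holds there. If p is false, the antecedent forces (p = F, u = F, s = T), and s ∧ ((s | ~p) ⇒ (~s | ~u)) holds there. Either way s ∧ ((s | ~p) ⇒ (~s | ~u)) holds.

Equivalent; both directions hold.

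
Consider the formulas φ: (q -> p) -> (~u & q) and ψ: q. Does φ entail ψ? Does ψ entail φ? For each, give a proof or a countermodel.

Only the forward direction holds.

(⇐) This fails. Under u = T, q = T, p = T, the left side is false but the right side is true.

(⇒) Assume the antecedent. If u is true, the antecedent forces (u = T, q = T, p = F), and q holds there. If u is false, the antecedent forces (u = F, q = T, p = F) or (u = F, q = T, p = T), and q holds there. Either way q holds.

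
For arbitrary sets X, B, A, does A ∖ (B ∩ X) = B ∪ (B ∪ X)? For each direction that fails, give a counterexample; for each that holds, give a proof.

(⊆) fails and (⊇) fails.

(⊆) This inclusion fails. Take X = ∅, B = ∅, A = {1}; then 1 ∈ A ∖ (B ∩ X) but 1 ∉ B ∪ (B ∪ X).

(⊇) This inclusion fails. Take X = {1}, B = ∅, A = ∅; then 1 ∈ B ∪ (B ∪ X) but 1 ∉ A ∖ (B ∩ X).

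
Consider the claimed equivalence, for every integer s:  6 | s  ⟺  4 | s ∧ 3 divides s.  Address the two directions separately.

Only the reverse direction holds.

(←) Suppose 4 ∣ s and 3 ∣ s. Any common multiple of 4 and 3 is a multiple of their lcm; here gcd(4, 3) = 1, so lcm(4, 3) = 4·3 = 12, so 12 ∣ s. Since 6 ∣ 12, it follows that 6 ∣ s.

(→) This fails: take s = 6. Certainly 6 ∣ 6, but 4 ∤ 6.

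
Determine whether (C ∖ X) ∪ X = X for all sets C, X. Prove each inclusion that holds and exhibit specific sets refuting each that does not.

The sets are not equal: only the reverse inclusion holds.

(⟹) This inclusion fails. Take C = {1}, X = ∅; then 1 ∈ (C ∖ X) ∪ X but 1 ∉ X.

(⟸) Let x ∈ X. Then either x ∈ X and x ∉ C; or x ∈ C ∩ X. In each case x ∈ (C ∖ X) ∪ X, so X ⊆ (C ∖ X) ∪ X.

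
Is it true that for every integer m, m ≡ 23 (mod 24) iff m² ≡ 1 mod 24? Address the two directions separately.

(⟹) Suppose m ≡ 23 (mod 24). Write m = 24j + 23. Then (24j + 23)² = 576j² + 1104j + 529 = 24(24j² + 46j + 22) + 1, so m² ≡ 1 (mod 24).

(⟸) This fails: take m = 1. Then 1² = 1 ≡ 1 (mod 24), yet 1 ≡ 1 (mod 24), not 23.

Only the forward direction holds.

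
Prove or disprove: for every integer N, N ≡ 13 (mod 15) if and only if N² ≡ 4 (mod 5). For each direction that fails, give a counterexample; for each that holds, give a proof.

Only the forward implication holds.

[⇐] This fails: take N = 2. Then 2² = 4 ≡ 4 (mod 5), yet 2 ≡ 2 (mod 15), not 13.

[⇒] Suppose N ≡ 13 (mod 15). Then N² ≡ 13² = 169 (mod 15), and since 5 ∣ 15, also N² ≡ 4 (mod 5).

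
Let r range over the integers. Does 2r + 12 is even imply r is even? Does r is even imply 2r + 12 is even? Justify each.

(⇒) This fails: take r = 5. Then 2r + 12 = 22, which is even, yet r = 5 is odd, not even.

(⇐) Suppose r is even. Since 2 is even, 2r is even for every r, so 2r + 12 has the same parity as 12, which is even. Hence 2r + 12 is even.

The forward direction fails; the converse holds.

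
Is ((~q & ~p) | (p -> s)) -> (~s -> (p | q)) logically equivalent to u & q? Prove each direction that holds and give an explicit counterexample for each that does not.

The forward direction fails; the converse holds.

(⇒) This fails. Under p = T, s = F, q = F, u = F, the left side is true but the right side is false.

(⇐) Assume the antecedent. If p is true, the consequent reduces to true regardless of the other variables. If p is false, the antecedent forces (p = F, s = F, q = T, u = T) or (p = F, s = T, q = T, u = T), and the consequent holds there. Either way the consequent holds.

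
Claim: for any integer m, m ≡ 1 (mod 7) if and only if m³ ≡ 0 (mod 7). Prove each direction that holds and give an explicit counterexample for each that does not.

[⇒] This fails: take m = 1. Then 1 ≡ 1 (mod 7), but 1³ = 1 ≡ 1 (mod 7), not 0.

[⇐] This fails: take m = 0. Then 0³ = 0 ≡ 0 (mod 7), yet 0 ≡ 0 (mod 7), not 1.

(⇒) fails and (⇐) fails.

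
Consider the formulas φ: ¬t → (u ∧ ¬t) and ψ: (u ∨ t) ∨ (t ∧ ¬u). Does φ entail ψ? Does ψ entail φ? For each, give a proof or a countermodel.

The biconditional holds.

(⟹) Assume the antecedent. If t is true, (u ∨ t) ∨ (t ∧ ¬u) reduces to true regardless of the other variables. If t is false, the antecedent forces (t = F, u = T), and (u ∨ t) ∨ (t ∧ ¬u) holds there. Either way (u ∨ t) ∨ (t ∧ ¬u) holds.

(⟸) Assume the antecedent. If t is true, ¬t → (u ∧ ¬t) reduces to true regardless of the other variables. If t is false, the antecedent forces (t = F, u = T), and ¬t → (u ∧ ¬t) holds there. Either way ¬t → (u ∧ ¬t) holds.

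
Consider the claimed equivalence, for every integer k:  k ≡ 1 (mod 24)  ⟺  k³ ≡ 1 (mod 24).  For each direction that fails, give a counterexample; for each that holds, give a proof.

Both directions hold.

(⇒) Suppose k ≡ 1 (mod 24). Write k = 24j + 1. Then (24j + 1)³ = 13824j³ + 1728j² + 72j + 1 = 24(576j³ + 72j² + 3j) + 1, so k³ ≡ 1 (mod 24).

(⇐) Conversely, suppose k³ ≡ 1 (mod 24). The only residue r in {0, …, 23} with r³ ≡ 1 (mod 24) is r = 1, so k ≡ 1 (mod 24).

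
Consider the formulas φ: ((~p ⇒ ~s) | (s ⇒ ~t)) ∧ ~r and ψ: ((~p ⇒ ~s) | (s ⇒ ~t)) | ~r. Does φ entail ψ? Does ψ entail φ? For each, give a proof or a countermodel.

(⇒) holds; (⇐) fails.

Forward direction. Assume the antecedent. If r is true, the antecedent cannot hold. If r is false, ((~p ⇒ ~s) | (s ⇒ ~t)) | ~r reduces to true regardless of the other variables. Either way ((~p ⇒ ~s) | (s ⇒ ~t)) | ~r holds.

Converse. This fails. Under t = T, s = T, p = F, r = F, the left side is false but the right side is true.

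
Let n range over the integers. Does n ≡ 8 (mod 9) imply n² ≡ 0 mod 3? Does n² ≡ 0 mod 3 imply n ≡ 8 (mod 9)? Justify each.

[⇒] This fails: take n = 8. Then 8 ≡ 8 (mod 9), but 8² = 64 ≡ 1 (mod 3), not 0.

[⇐] This fails: take n = 0. Then 0² = 0 ≡ 0 (mod 3), yet 0 ≡ 0 (mod 9), not 8.

Both directions fail.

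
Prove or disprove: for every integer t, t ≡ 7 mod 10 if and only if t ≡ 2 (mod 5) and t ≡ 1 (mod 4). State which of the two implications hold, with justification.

Converse. If t ≡ 2 (mod 5) and t ≡ 1 (mod 4), then by the Chinese remainder theorem t ≡ 17 (mod 20). Since 17 ≡ 7 (mod 10) and 10 ∣ 20, we get t ≡ 7 (mod 10).

Forward direction. This fails: t = 7 gives 7 ≡ 7 (mod 10) but 7 ≡ 3 (mod 4), so the conjunction on the right does not hold.

Only the converse holds.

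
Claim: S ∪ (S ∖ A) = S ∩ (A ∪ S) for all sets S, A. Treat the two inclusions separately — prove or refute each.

Both inclusions hold.

Forward inclusion. Let x ∈ S ∪ (S ∖ A). Then either x ∈ S and x ∉ A; or x ∈ S ∩ A. In each case x ∈ S ∩ (A ∪ S), so S ∪ (S ∖ A) ⊆ S ∩ (A ∪ S).

Reverse inclusion. Let x ∈ S ∩ (A ∪ S). Then either x ∈ S and x ∉ A; or x ∈ S ∩ A. In each case x ∈ S ∪ (S ∖ A), so S ∩ (A ∪ S) ⊆ S ∪ (S ∖ A).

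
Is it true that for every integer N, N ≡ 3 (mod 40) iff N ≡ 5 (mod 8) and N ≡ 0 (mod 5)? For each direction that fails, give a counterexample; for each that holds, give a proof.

(⇒) fails and (⇐) fails.

(⟹) This fails: N = 3 gives 3 ≡ 3 (mod 40) but 3 ≡ 3 (mod 8), so the conjunction on the right does not hold.

(⟸) This fails: N = 5 satisfies both congruences on the right (5 ≡ 5 mod 8 and 5 ≡ 0 mod 5) yet 5 ≡ 5 (mod 40), not 3.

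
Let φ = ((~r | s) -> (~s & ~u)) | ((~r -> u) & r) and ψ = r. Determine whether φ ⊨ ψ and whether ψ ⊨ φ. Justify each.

Only the reverse direction holds.

(⟹) This fails. Under u = F, s = F, r = F, the left side is true but the right side is false.

(⟸) Assume the antecedent. If u is true, the antecedent forces (u = T, s = F, r = T) or (u = T, s = T, r = T), and the consequent holds there. If u is false, the antecedent forces (u = F, s = F, r = T) or (u = F, s = T, r = T), and the consequent holds there. Either way the consequent holds.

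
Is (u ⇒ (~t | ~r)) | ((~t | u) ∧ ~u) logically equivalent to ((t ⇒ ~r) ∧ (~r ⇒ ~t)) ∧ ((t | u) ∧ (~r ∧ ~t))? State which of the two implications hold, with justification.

Not equivalent: only (⇐) holds.

[⇒] This fails. Under u = F, r = F, t = F, the left side is true but the right side is false.

[⇐] Assume the antecedent. If u is true, the antecedent forces (u = T, r = F, t = F), and the consequent holds there. If u is false, the antecedent cannot hold. Either way the consequent holds.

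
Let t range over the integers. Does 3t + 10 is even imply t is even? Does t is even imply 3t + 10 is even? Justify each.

Both directions hold.

(⟹) Suppose 3t + 10 is even. Since 3 is odd, 3t and t have the same parity, so 3t + 10 ≡ t + 10 (mod 2). As 10 is even, 3t + 10 is even exactly when t is even. Thus t is even.

(⟸) Conversely, suppose t is even; write t = 2j. Then 3t + 10 = 3·(2j) + 10 = 2·3j + 10, which is even.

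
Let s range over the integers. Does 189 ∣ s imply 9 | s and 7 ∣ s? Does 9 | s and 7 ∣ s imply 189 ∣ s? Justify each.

(→) If 189 ∣ s, write s = 189q. Since 189 = 21·9, s = 9·(21q), so 9 ∣ s; and since 189 = 27·7, s = 7·(27q), so 7 ∣ s.

(←) This fails: take s = 63. Both 9 ∣ 63 and 7 ∣ 63, yet 63 is not a multiple of 189 (since 63 = 0·189 + 63), so 189 ∤ 63.

Only the forward implication holds.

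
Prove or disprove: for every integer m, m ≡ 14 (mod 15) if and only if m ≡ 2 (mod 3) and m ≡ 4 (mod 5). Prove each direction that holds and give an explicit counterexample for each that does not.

Both implications hold.

Forward direction. Suppose m ≡ 14 (mod 15); write m = 15j + 14. Since 3 ∣ 15, reducing mod 3 gives m ≡ 14 ≡ 2 (mod 3); since 5 ∣ 15, reducing mod 5 gives m ≡ 14 ≡ 4 (mod 5).

Converse. If m ≡ 2 (mod 3) and m ≡ 4 (mod 5), then by the Chinese remainder theorem m ≡ 14 (mod 15). This is exactly m ≡ 14 (mod 15).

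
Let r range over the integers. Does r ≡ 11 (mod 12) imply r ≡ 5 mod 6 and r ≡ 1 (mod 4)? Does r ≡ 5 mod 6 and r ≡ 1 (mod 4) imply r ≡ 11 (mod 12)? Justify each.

[⇒] This fails: r = 11 gives 11 ≡ 11 (mod 12) but 11 ≡ 3 (mod 4), so the conjunction on the right does not hold.

[⇐] This fails: r = 5 satisfies both congruences on the right (5 ≡ 5 mod 6 and 5 ≡ 1 mod 4) yet 5 ≡ 5 (mod 12), not 11.

Neither implication holds.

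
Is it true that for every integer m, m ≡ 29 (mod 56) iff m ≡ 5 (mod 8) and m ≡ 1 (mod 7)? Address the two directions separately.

[⇐] If m ≡ 5 (mod 8) and m ≡ 1 (mod 7), then by the Chinese remainder theorem m ≡ 29 (mod 56). This is exactly m ≡ 29 (mod 56).

[⇒] Suppose m ≡ 29 (mod 56); write m = 56j + 29. Since 8 ∣ 56, reducing mod 8 gives m ≡ 29 ≡ 5 (mod 8); since 7 ∣ 56, reducing mod 7 gives m ≡ 29 ≡ 1 (mod 7).

The biconditional holds.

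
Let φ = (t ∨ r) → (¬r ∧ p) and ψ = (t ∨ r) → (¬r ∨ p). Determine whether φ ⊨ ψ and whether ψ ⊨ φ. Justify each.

Not equivalent: only (⇒) holds.

(⟹) Assume the antecedent. If t is true, the antecedent forces (t = T, p = T, r = F), and (t ∨ r) → (¬r ∨ p) holds there. If t is false, the antecedent forces (t = F, p = F, r = F) or (t = F, p = T, r = F), and (t ∨ r) → (¬r ∨ p) holds there. Either way (t ∨ r) → (¬r ∨ p) holds.

(⟸) This fails. Under t = T, p = F, r = F, the left side is false but the right side is true.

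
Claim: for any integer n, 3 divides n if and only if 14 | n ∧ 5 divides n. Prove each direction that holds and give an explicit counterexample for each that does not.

Neither implication holds.

(⟹) This fails: take n = 3. Certainly 3 ∣ 3, but 14 ∤ 3.

(⟸) This fails: take n = 70. Both 14 ∣ 70 and 5 ∣ 70, yet 70 is not a multiple of 3 (since 70 = 23·3 + 1), so 3 ∤ 70.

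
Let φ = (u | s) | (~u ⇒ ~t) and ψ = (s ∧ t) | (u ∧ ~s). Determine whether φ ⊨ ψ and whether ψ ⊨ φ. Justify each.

(⟹) This fails. Under u = F, s = F, t = F, the left side is true but the right side is false.

(⟸) Assume the antecedent. If u is true, (u | s) | (~u ⇒ ~t) reduces to true regardless of the other variables. If u is false, the antecedent forces (u = F, s = T, t = T), and (u | s) | (~u ⇒ ~t) holds there. Either way (u | s) | (~u ⇒ ~t) holds.

Only the converse holds.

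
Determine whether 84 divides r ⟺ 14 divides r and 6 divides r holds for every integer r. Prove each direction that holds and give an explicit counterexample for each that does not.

[⇐] This fails: take r = 42. Both 14 ∣ 42 and 6 ∣ 42, yet 42 is not a multiple of 84 (since 42 = 0·84 + 42), so 84 ∤ 42.

[⇒] If 84 ∣ r, write r = 84q. Since 84 = 6·14, r = 14·(6q), so 14 ∣ r; and since 84 = 14·6, r = 6·(14q), so 6 ∣ r.

(⇒) holds; (⇐) fails.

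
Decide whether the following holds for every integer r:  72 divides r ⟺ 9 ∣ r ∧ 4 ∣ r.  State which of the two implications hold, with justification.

(⇒) holds; (⇐) fails.

(→) If 72 ∣ r, write r = 72q. Since 72 = 8·9, r = 9·(8q), so 9 ∣ r; and since 72 = 18·4, r = 4·(18q), so 4 ∣ r.

(←) This fails: take r = 36. Both 9 ∣ 36 and 4 ∣ 36, yet 36 is not a multiple of 72 (since 36 = 0·72 + 36), so 72 ∤ 36.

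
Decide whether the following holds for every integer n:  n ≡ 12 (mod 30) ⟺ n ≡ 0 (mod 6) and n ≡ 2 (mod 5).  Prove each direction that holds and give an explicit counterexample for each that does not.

(⟹) Suppose n ≡ 12 (mod 30); write n = 30j + 12. Since 6 ∣ 30, reducing mod 6 gives n ≡ 12 ≡ 0 (mod 6); since 5 ∣ 30, reducing mod 5 gives n ≡ 12 ≡ 2 (mod 5).

(⟸) Conversely, if n ≡ 0 (mod 6) and n ≡ 2 (mod 5), then by the Chinese remainder theorem n ≡ 12 (mod 30). This is exactly n ≡ 12 (mod 30).

Both directions hold; the statement is true.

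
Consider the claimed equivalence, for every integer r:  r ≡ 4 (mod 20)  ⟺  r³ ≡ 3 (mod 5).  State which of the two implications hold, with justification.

[⇒] This fails: take r = 4. Then 4 ≡ 4 (mod 20), but 4³ = 64 ≡ 4 (mod 5), not 3.

[⇐] This fails: take r = 2. Then 2³ = 8 ≡ 3 (mod 5), yet 2 ≡ 2 (mod 20), not 4.

Neither implication holds.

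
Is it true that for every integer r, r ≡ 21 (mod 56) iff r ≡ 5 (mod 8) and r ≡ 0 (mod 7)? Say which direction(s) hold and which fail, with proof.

Both implications hold.

Forward direction. Suppose r ≡ 21 (mod 56); write r = 56j + 21. Since 8 ∣ 56, reducing mod 8 gives r ≡ 21 ≡ 5 (mod 8); since 7 ∣ 56, reducing mod 7 gives r ≡ 21 ≡ 0 (mod 7).

Converse. If r ≡ 5 (mod 8) and r ≡ 0 (mod 7), then by the Chinese remainder theorem r ≡ 21 (mod 56). This is exactly r ≡ 21 (mod 56).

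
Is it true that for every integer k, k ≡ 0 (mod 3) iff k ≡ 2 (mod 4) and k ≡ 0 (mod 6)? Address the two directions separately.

(⇒) fails; (⇐) holds.

(→) This fails: k = 0 gives 0 ≡ 0 (mod 3) but 0 ≡ 0 (mod 4), so the conjunction on the right does not hold.

(←) Conversely, if k ≡ 2 (mod 4) and k ≡ 0 (mod 6), then by the Chinese remainder theorem k ≡ 6 (mod 12). Since 6 ≡ 0 (mod 3) and 3 ∣ 12, we get k ≡ 0 (mod 3).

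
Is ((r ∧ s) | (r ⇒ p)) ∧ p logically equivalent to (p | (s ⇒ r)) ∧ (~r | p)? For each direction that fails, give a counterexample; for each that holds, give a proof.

(⇒) holds; (⇐) fails.

Forward direction. Assume the antecedent. If s is true, the antecedent forces (s = T, p = T, r = F) or (s = T, p = T, r = T), and (p | (s ⇒ r)) ∧ (~r | p) holds there. If s is false, the antecedent forces (s = F, p = T, r = F) or (s = F, p = T, r = T), and (p | (s ⇒ r)) ∧ (~r | p) holds there. Either way (p | (s ⇒ r)) ∧ (~r | p) holds.

Converse. This fails. Under s = F, p = F, r = F, the left side is false but the right side is true.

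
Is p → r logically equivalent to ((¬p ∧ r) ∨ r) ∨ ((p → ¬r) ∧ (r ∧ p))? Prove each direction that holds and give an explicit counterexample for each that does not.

(⟹) This fails. Under r = F, p = F, the left side is true but the right side is false.

(⟸) Assume the antecedent. If r is true, p → r reduces to true regardless of the other variables. If r is false, the antecedent cannot hold. Either way p → r holds.

The forward direction fails; the converse holds.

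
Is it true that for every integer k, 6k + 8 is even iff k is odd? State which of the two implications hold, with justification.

Not equivalent: only (⇐) holds.

(⇐) Suppose k is odd. Since 6 is even, 6k is even for every k, so 6k + 8 has the same parity as 8, which is even. Hence 6k + 8 is even.

(⇒) This fails: take k = 6. Then 6k + 8 = 44, which is even, yet k = 6 is even, not odd.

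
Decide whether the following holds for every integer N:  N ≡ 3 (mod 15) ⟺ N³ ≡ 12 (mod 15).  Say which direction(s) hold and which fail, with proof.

Both directions hold.

(→) Suppose N ≡ 3 (mod 15). Write N = 15j + 3. Then (15j + 3)³ = 3375j³ + 2025j² + 405j + 27 = 15(225j³ + 135j² + 27j + 1) + 12, so N³ ≡ 12 (mod 15).

(←) Conversely, suppose N³ ≡ 12 (mod 15). The only residue r in {0, …, 14} with r³ ≡ 12 (mod 15) is r = 3, so N ≡ 3 (mod 15).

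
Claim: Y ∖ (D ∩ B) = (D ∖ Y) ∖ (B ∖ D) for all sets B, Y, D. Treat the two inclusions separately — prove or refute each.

(⟹) This inclusion fails. Take B = ∅, Y = {1}, D = ∅; then 1 ∈ Y ∖ (D ∩ B) but 1 ∉ (D ∖ Y) ∖ (B ∖ D).

(⟸) This inclusion fails. Take B = ∅, Y = ∅, D = {1}; then 1 ∈ (D ∖ Y) ∖ (B ∖ D) but 1 ∉ Y ∖ (D ∩ B).

(⊆) fails and (⊇) fails.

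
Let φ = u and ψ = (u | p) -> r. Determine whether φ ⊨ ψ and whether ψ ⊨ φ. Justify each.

Neither direction holds.

(⟹) This fails. Under p = F, u = T, r = F, the left side is true but the right side is false.

(⟸) This fails. Under p = F, u = F, r = F, the left side is false but the right side is true.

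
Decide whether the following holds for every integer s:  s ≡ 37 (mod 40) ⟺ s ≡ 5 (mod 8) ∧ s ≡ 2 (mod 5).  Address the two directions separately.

Both directions hold; the statement is true.

[⇒] Suppose s ≡ 37 (mod 40); write s = 40j + 37. Since 8 ∣ 40, reducing mod 8 gives s ≡ 37 ≡ 5 (mod 8); since 5 ∣ 40, reducing mod 5 gives s ≡ 37 ≡ 2 (mod 5).

[⇐] Conversely, if s ≡ 5 (mod 8) and s ≡ 2 (mod 5), then by the Chinese remainder theorem s ≡ 37 (mod 40). This is exactly s ≡ 37 (mod 40).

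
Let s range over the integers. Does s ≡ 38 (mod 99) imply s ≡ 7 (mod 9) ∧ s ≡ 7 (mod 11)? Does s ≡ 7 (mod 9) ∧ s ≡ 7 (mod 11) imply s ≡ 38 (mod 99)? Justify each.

Forward direction. This fails: s = 38 gives 38 ≡ 38 (mod 99) but 38 ≡ 2 (mod 9), so the conjunction on the right does not hold.

Converse. This fails: s = 7 satisfies both congruences on the right (7 ≡ 7 mod 9 and 7 ≡ 7 mod 11) yet 7 ≡ 7 (mod 99), not 38.

Both directions fail.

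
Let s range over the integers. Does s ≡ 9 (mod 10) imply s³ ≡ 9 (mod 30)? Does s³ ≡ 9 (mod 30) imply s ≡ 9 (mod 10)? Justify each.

[⇒] This fails: take s = 19. Then 19 ≡ 9 (mod 10), but 19³ = 6859 ≡ 19 (mod 30), not 9.

[⇐] Conversely, the residues r modulo 30 with r³ ≡ 9 (mod 30) are exactly {9}, and each is ≡ 9 (mod 10).

Not equivalent: only (⇐) holds.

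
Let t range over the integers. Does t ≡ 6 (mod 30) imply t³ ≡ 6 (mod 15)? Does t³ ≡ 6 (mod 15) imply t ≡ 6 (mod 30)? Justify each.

[⇐] This fails: take t = 21. Then 21³ = 9261 ≡ 6 (mod 15), yet 21 ≡ 21 (mod 30), not 6.

[⇒] Suppose t ≡ 6 (mod 30). Then t³ ≡ 6³ = 216 (mod 30), and since 15 ∣ 30, also t³ ≡ 6 (mod 15).

The forward direction holds; the converse fails.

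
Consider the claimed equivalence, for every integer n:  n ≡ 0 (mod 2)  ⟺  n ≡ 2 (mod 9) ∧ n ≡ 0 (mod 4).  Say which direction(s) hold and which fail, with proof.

The forward direction fails; the converse holds.

Converse. If n ≡ 2 (mod 9) and n ≡ 0 (mod 4), then by the Chinese remainder theorem n ≡ 20 (mod 36). Since 20 ≡ 0 (mod 2) and 2 ∣ 36, we get n ≡ 0 (mod 2).

Forward direction. This fails: n = 0 gives 0 ≡ 0 (mod 2) but 0 ≡ 0 (mod 9), so the conjunction on the right does not hold.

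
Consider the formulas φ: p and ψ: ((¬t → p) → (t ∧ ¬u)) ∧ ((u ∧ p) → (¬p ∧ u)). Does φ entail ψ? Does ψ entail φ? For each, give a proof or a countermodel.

(⇒) fails and (⇐) fails.

(⟹) This fails. Under u = F, p = T, t = F, the left side is true but the right side is false.

(⟸) This fails. Under u = F, p = F, t = F, the left side is false but the right side is true.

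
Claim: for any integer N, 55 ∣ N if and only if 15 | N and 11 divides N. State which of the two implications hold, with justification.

(→) This fails: take N = 55. Certainly 55 ∣ 55, but 15 ∤ 55.

(←) Suppose 15 ∣ N and 11 ∣ N. Any common multiple of 15 and 11 is a multiple of their lcm; here gcd(15, 11) = 1, so lcm(15, 11) = 15·11 = 165, so 165 ∣ N. Since 55 ∣ 165, it follows that 55 ∣ N.

Not equivalent: only (⇐) holds.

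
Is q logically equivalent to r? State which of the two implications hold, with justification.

(⟹) This fails. Under r = F, q = T, the left side is true but the right side is false.

(⟸) This fails. Under r = T, q = F, the left side is false but the right side is true.

Neither implication holds.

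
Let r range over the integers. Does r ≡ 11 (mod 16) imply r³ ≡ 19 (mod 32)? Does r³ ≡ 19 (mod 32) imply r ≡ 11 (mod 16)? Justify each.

(⇒) fails; (⇐) holds.

[⇒] This fails: take r = 27. Then 27 ≡ 11 (mod 16), but 27³ = 19683 ≡ 3 (mod 32), not 19.

[⇐] Conversely, the residues r modulo 32 with r³ ≡ 19 (mod 32) are exactly {11}, and each is ≡ 11 (mod 16).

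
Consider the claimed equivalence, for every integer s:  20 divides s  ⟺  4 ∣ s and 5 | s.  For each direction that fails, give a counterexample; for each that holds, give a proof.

Both implications hold.

(⟸) Suppose 4 ∣ s and 5 ∣ s. Any common multiple of 4 and 5 is a multiple of their lcm; here gcd(4, 5) = 1, so lcm(4, 5) = 4·5 = 20, so 20 ∣ s.

(⟹) If 20 ∣ s, write s = 20q. Since 20 = 5·4, s = 4·(5q), so 4 ∣ s; and since 20 = 4·5, s = 5·(4q), so 5 ∣ s.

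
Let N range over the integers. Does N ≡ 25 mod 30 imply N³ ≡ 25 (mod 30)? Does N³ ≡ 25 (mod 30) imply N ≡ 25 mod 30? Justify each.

Converse. Suppose N³ ≡ 25 (mod 30). The only residue r in {0, …, 29} with r³ ≡ 25 (mod 30) is r = 25, so N ≡ 25 (mod 30).

Forward direction. Suppose N ≡ 25 mod 30. Write N = 30j + 25. Then (30j + 25)³ = 27000j³ + 67500j² + 56250j + 15625 = 30(900j³ + 2250j² + 1875j + 520) + 25, so N³ ≡ 25 (mod 30).

Both directions hold; the statement is true.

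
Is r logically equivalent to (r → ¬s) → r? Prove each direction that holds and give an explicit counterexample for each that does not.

Equivalent; both directions hold.

Forward direction. Assume the antecedent. If s is true, the antecedent forces (s = T, r = T), and (r → ¬s) → r holds there. If s is false, the antecedent forces (s = F, r = T), and (r → ¬s) → r holds there. Either way (r → ¬s) → r holds.

Converse. Assume the antecedent. If s is true, the antecedent forces (s = T, r = T), and r holds there. If s is false, the antecedent forces (s = F, r = T), and r holds there. Either way r holds.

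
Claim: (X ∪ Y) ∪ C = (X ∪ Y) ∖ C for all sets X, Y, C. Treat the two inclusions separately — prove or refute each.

(⊆) This inclusion fails. Take X = ∅, Y = ∅, C = {1}; then 1 ∈ (X ∪ Y) ∪ C but 1 ∉ (X ∪ Y) ∖ C.

(⊇) Let x ∈ (X ∪ Y) ∖ C. Then either x ∈ X and x ∉ Y, C; or x ∈ Y and x ∉ X, C; or x ∈ X ∩ Y and x ∉ C. In each case x ∈ (X ∪ Y) ∪ C, so (X ∪ Y) ∖ C ⊆ (X ∪ Y) ∪ C.

(⊆) fails; (⊇) holds.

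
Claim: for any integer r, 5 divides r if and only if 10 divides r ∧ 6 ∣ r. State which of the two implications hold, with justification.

Not equivalent: only (⇐) holds.

(⟹) This fails: take r = 5. Certainly 5 ∣ 5, but 10 ∤ 5.

(⟸) Suppose 10 ∣ r and 6 ∣ r. Any common multiple of 10 and 6 is a multiple of their lcm; here lcm(10, 6) = 10·6/gcd(10, 6) = 60/2 = 30, so 30 ∣ r. Since 5 ∣ 30, it follows that 5 ∣ r.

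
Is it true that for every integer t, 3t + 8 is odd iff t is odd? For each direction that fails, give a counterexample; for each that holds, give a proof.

(→) Suppose 3t + 8 is odd. Since 3 is odd, 3t and t have the same parity, so 3t + 8 ≡ t + 8 (mod 2). As 8 is even, 3t + 8 is odd exactly when t is odd. Thus t is odd.

(←) Conversely, suppose t is odd; write t = 2j + 1. Then 3t + 8 = 3·(2j + 1) + 8 = 2·3j + 11, which is odd.

Equivalent; both directions hold.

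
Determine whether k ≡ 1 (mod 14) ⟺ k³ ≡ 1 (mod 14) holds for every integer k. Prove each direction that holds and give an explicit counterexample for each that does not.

(⇐) This fails: take k = 9. Then 9³ = 729 ≡ 1 (mod 14), yet 9 ≡ 9 (mod 14), not 1.

(⇒) Suppose k ≡ 1 (mod 14). Write k = 14j + 1. Then (14j + 1)³ = 2744j³ + 588j² + 42j + 1 = 14(196j³ + 42j² + 3j) + 1, so k³ ≡ 1 (mod 14).

(⇒) holds; (⇐) fails.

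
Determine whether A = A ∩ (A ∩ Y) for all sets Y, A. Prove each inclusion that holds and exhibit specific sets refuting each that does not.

(⊆) fails; (⊇) holds.

(⟹) This inclusion fails. Take Y = ∅, A = {1}; then 1 ∈ A but 1 ∉ A ∩ (A ∩ Y).

(⟸) Let x ∈ A ∩ (A ∩ Y). Then x ∈ Y ∩ A, from which x ∈ A.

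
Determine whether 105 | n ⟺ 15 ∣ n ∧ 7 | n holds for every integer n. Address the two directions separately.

Both directions hold; the statement is true.

Forward direction. If 105 ∣ n, write n = 105q. Since 105 = 7·15, n = 15·(7q), so 15 ∣ n; and since 105 = 15·7, n = 7·(15q), so 7 ∣ n.

Converse. Suppose 15 ∣ n and 7 ∣ n. Any common multiple of 15 and 7 is a multiple of their lcm; here gcd(15, 7) = 1, so lcm(15, 7) = 15·7 = 105, so 105 ∣ n.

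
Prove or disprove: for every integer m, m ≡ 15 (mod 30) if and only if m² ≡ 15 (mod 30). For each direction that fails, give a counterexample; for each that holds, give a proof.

(→) Suppose m ≡ 15 (mod 30). Write m = 30j + 15. Then (30j + 15)² = 900j² + 900j + 225 = 30(30j² + 30j + 7) + 15, so m² ≡ 15 (mod 30).

(←) Conversely, suppose m² ≡ 15 (mod 30). The only residue r in {0, …, 29} with r² ≡ 15 (mod 30) is r = 15, so m ≡ 15 (mod 30).

Both directions hold; the statement is true.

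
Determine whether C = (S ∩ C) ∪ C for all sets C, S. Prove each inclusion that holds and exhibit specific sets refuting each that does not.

Both inclusions hold.

(⟹) Let x ∈ C. Then either x ∈ C and x ∉ S; or x ∈ C ∩ S. In each case x ∈ (S ∩ C) ∪ C, so C ⊆ (S ∩ C) ∪ C.

(⟸) Let x ∈ (S ∩ C) ∪ C. Then either x ∈ C and x ∉ S; or x ∈ C ∩ S. In each case x ∈ C, so (S ∩ C) ∪ C ⊆ C.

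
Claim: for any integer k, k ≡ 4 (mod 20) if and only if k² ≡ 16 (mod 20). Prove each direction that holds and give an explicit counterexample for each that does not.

Only the forward implication holds.

Converse. This fails: take k = 6. Then 6² = 36 ≡ 16 (mod 20), yet 6 ≡ 6 (mod 20), not 4.

Forward direction. Suppose k ≡ 4 (mod 20). Write k = 20j + 4. Then (20j + 4)² = 400j² + 160j + 16 = 20(20j² + 8j) + 16, so k² ≡ 16 (mod 20).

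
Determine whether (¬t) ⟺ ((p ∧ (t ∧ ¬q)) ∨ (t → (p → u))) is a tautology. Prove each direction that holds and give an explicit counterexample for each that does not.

Forward direction. Assume the antecedent. If t is true, the antecedent cannot hold. If t is false, (p ∧ (t ∧ ¬q)) ∨ (t → (p → u)) reduces to true regardless of the other variables. Either way (p ∧ (t ∧ ¬q)) ∨ (t → (p → u)) holds.

Converse. This fails. Under t = T, u = F, q = F, p = F, the left side is false but the right side is true.

Only the forward implication holds.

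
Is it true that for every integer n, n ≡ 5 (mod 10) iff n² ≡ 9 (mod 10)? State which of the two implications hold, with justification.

(⇒) fails and (⇐) fails.

Forward direction. This fails: take n = 5. Then 5 ≡ 5 (mod 10), but 5² = 25 ≡ 5 (mod 10), not 9.

Converse. This fails: take n = 3. Then 3² = 9 ≡ 9 (mod 10), yet 3 ≡ 3 (mod 10), not 5.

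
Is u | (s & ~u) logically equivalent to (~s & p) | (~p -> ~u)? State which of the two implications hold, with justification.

(⇒) fails and (⇐) fails.

(→) This fails. Under u = T, s = F, p = F, the left side is true but the right side is false.

(←) This fails. Under u = F, s = F, p = F, the left side is false but the right side is true.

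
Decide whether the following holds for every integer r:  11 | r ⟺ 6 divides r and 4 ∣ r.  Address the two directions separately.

Neither implication holds.

Forward direction. This fails: take r = 11. Certainly 11 ∣ 11, but 6 ∤ 11.

Converse. This fails: take r = 12. Both 6 ∣ 12 and 4 ∣ 12, yet 12 is not a multiple of 11 (since 12 = 1·11 + 1), so 11 ∤ 12.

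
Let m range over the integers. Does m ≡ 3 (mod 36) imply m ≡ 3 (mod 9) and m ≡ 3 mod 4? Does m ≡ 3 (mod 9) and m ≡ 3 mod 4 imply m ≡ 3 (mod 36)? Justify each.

The biconditional holds.

(→) Suppose m ≡ 3 (mod 36); write m = 36j + 3. Since 9 ∣ 36, reducing mod 9 gives m ≡ 3 (mod 9); since 4 ∣ 36, reducing mod 4 gives m ≡ 3 (mod 4).

(←) Conversely, if m ≡ 3 (mod 9) and m ≡ 3 (mod 4), then by the Chinese remainder theorem m ≡ 3 (mod 36). This is exactly m ≡ 3 (mod 36).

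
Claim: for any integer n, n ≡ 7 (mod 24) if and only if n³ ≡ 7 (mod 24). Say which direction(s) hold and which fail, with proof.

Both directions hold; the statement is true.

(→) Suppose n ≡ 7 (mod 24). Write n = 24j + 7. Then (24j + 7)³ = 13824j³ + 12096j² + 3528j + 343 = 24(576j³ + 504j² + 147j + 14) + 7, so n³ ≡ 7 (mod 24).

(←) Conversely, suppose n³ ≡ 7 (mod 24). The only residue r in {0, …, 23} with r³ ≡ 7 (mod 24) is r = 7, so n ≡ 7 (mod 24).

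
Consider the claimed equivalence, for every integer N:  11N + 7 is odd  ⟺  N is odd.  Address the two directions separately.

[⇒] This fails: N = 4 gives 11N + 7 = 51, which is odd, but 4 is even, not odd.

[⇐] This also fails: N = 1 is odd, but 11N + 7 = 18 is even, not odd.

Both directions fail.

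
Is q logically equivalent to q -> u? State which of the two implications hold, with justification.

Both directions fail.

(→) This fails. Under u = F, q = T, the left side is true but the right side is false.

(←) This fails. Under u = F, q = F, the left side is false but the right side is true.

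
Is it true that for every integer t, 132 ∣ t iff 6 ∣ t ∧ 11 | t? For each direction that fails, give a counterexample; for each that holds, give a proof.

(⟹) If 132 ∣ t, write t = 132q. Since 132 = 22·6, t = 6·(22q), so 6 ∣ t; and since 132 = 12·11, t = 11·(12q), so 11 ∣ t.

(⟸) This fails: take t = 66. Both 6 ∣ 66 and 11 ∣ 66, yet 66 is not a multiple of 132 (since 66 = 0·132 + 66), so 132 ∤ 66.

The forward direction holds; the converse fails.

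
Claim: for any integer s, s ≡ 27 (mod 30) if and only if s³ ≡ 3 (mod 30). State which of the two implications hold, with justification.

(⇒) Suppose s ≡ 27 (mod 30). Write s = 30j + 27. Then (30j + 27)³ = 27000j³ + 72900j² + 65610j + 19683 = 30(900j³ + 2430j² + 2187j + 656) + 3, so s³ ≡ 3 (mod 30).

(⇐) Conversely, suppose s³ ≡ 3 (mod 30). The only residue r in {0, …, 29} with r³ ≡ 3 (mod 30) is r = 27, so s ≡ 27 (mod 30).

The biconditional holds.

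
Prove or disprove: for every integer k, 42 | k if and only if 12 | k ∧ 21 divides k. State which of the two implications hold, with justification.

(⇒) This fails: take k = 42. Certainly 42 ∣ 42, but 12 ∤ 42.

(⇐) Suppose 12 ∣ k and 21 ∣ k. Any common multiple of 12 and 21 is a multiple of their lcm; here lcm(12, 21) = 12·21/gcd(12, 21) = 252/3 = 84, so 84 ∣ k. Since 42 ∣ 84, it follows that 42 ∣ k.

(⇒) fails; (⇐) holds.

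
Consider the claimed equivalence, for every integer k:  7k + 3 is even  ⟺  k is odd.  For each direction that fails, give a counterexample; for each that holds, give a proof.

(→) Suppose 7k + 3 is even. Since 7 is odd, 7k and k have the same parity, so 7k + 3 ≡ k + 3 (mod 2). As 3 is odd, 7k + 3 is even exactly when k is odd. Thus k is odd.

(←) Conversely, suppose k is odd; write k = 2j + 1. Then 7k + 3 = 7·(2j + 1) + 3 = 2·7j + 10, which is even.

The biconditional holds.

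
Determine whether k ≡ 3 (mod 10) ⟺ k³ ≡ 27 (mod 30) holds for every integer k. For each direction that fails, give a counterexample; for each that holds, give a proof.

(⇒) This fails: take k = 13. Then 13 ≡ 3 (mod 10), but 13³ = 2197 ≡ 7 (mod 30), not 27.

(⇐) Conversely, the residues r modulo 30 with r³ ≡ 27 (mod 30) are exactly {3}, and each is ≡ 3 (mod 10).

Not equivalent: only (⇐) holds.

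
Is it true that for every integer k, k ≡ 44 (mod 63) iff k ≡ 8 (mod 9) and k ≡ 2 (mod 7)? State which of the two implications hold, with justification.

(⟸) If k ≡ 8 (mod 9) and k ≡ 2 (mod 7), then by the Chinese remainder theorem k ≡ 44 (mod 63). This is exactly k ≡ 44 (mod 63).

(⟹) Suppose k ≡ 44 (mod 63); write k = 63j + 44. Since 9 ∣ 63, reducing mod 9 gives k ≡ 44 ≡ 8 (mod 9); since 7 ∣ 63, reducing mod 7 gives k ≡ 44 ≡ 2 (mod 7).

Both directions hold.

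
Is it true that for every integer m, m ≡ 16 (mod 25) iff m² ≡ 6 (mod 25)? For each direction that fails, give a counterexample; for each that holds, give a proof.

Not equivalent: only (⇒) holds.

(⟹) Suppose m ≡ 16 (mod 25). Write m = 25j + 16. Then (25j + 16)² = 625j² + 800j + 256 = 25(25j² + 32j + 10) + 6, so m² ≡ 6 (mod 25).

(⟸) This fails: take m = 9. Then 9² = 81 ≡ 6 (mod 25), yet 9 ≡ 9 (mod 25), not 16.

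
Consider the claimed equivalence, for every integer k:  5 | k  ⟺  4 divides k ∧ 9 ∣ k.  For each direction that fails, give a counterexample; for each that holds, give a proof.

Forward direction. This fails: take k = 5. Certainly 5 ∣ 5, but 4 ∤ 5.

Converse. This fails: take k = 36. Both 4 ∣ 36 and 9 ∣ 36, yet 36 is not a multiple of 5 (since 36 = 7·5 + 1), so 5 ∤ 36.

Both directions fail.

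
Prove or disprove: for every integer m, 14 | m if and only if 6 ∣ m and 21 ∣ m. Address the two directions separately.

The forward direction fails; the converse holds.

[⇒] This fails: take m = 14. Certainly 14 ∣ 14, but 6 ∤ 14.

[⇐] Suppose 6 ∣ m and 21 ∣ m. Any common multiple of 6 and 21 is a multiple of their lcm; here lcm(6, 21) = 6·21/gcd(6, 21) = 126/3 = 42, so 42 ∣ m. Since 14 ∣ 42, it follows that 14 ∣ m.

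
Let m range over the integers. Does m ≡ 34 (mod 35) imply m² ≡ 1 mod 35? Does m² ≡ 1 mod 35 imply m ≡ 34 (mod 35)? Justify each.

(⟹) Suppose m ≡ 34 (mod 35). Write m = 35j + 34. Then (35j + 34)² = 1225j² + 2380j + 1156 = 35(35j² + 68j + 33) + 1, so m² ≡ 1 (mod 35).

(⟸) This fails: take m = 1. Then 1² = 1 ≡ 1 (mod 35), yet 1 ≡ 1 (mod 35), not 34.

Only the forward direction holds.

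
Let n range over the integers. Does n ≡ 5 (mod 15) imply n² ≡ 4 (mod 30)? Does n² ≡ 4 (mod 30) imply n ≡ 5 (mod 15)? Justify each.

Both directions fail.

[⇒] This fails: take n = 5. Then 5 ≡ 5 (mod 15), but 5² = 25 ≡ 25 (mod 30), not 4.

[⇐] This fails: take n = 2. Then 2² = 4 ≡ 4 (mod 30), yet 2 ≡ 2 (mod 15), not 5.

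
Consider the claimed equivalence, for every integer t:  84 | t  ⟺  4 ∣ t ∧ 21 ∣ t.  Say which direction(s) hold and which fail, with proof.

(←) Suppose 4 ∣ t and 21 ∣ t. Any common multiple of 4 and 21 is a multiple of their lcm; here gcd(4, 21) = 1, so lcm(4, 21) = 4·21 = 84, so 84 ∣ t.

(→) If 84 ∣ t, write t = 84q. Since 84 = 21·4, t = 4·(21q), so 4 ∣ t; and since 84 = 4·21, t = 21·(4q), so 21 ∣ t.

The biconditional holds.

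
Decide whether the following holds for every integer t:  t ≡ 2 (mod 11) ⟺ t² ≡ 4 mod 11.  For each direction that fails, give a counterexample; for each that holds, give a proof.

(⟹) Suppose t ≡ 2 (mod 11). Write t = 11j + 2. Then (11j + 2)² = 121j² + 44j + 4 = 11(11j² + 4j) + 4, so t² ≡ 4 (mod 11).

(⟸) This fails: take t = 9. Then 9² = 81 ≡ 4 (mod 11), yet 9 ≡ 9 (mod 11), not 2.

(⇒) holds; (⇐) fails.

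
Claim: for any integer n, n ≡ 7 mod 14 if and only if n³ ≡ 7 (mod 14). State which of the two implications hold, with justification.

The biconditional holds.

(→) Suppose n ≡ 7 mod 14. Write n = 14j + 7. Then (14j + 7)³ = 2744j³ + 4116j² + 2058j + 343 = 14(196j³ + 294j² + 147j + 24) + 7, so n³ ≡ 7 (mod 14).

(←) Conversely, suppose n³ ≡ 7 (mod 14). The only residue r in {0, …, 13} with r³ ≡ 7 (mod 14) is r = 7, so n ≡ 7 (mod 14).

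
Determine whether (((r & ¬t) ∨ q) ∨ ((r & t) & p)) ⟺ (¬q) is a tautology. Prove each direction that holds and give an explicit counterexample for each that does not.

(⟹) This fails. Under r = F, q = T, t = F, p = F, the left side is true but the right side is false.

(⟸) This fails. Under r = F, q = F, t = F, p = F, the left side is false but the right side is true.

Neither direction holds.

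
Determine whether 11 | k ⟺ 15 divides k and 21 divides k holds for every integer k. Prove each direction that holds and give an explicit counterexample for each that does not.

[⇒] This fails: take k = 11. Certainly 11 ∣ 11, but 15 ∤ 11.

[⇐] This fails: take k = 105. Both 15 ∣ 105 and 21 ∣ 105, yet 105 is not a multiple of 11 (since 105 = 9·11 + 6), so 11 ∤ 105.

Neither direction holds.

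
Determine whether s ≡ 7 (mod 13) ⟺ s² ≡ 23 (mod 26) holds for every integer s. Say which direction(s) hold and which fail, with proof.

Neither direction holds.

(→) This fails: take s = 20. Then 20 ≡ 7 (mod 13), but 20² = 400 ≡ 10 (mod 26), not 23.

(←) This fails: take s = 19. Then 19² = 361 ≡ 23 (mod 26), yet 19 ≡ 6 (mod 13), not 7.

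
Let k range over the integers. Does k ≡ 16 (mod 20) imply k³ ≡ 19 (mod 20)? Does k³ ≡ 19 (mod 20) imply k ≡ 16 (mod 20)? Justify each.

Both directions fail.

[⇒] This fails: take k = 16. Then 16 ≡ 16 (mod 20), but 16³ = 4096 ≡ 16 (mod 20), not 19.

[⇐] This fails: take k = 19. Then 19³ = 6859 ≡ 19 (mod 20), yet 19 ≡ 19 (mod 20), not 16.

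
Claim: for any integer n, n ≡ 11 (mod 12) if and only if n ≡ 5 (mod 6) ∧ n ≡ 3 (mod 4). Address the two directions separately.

(⇒) Suppose n ≡ 11 (mod 12); write n = 12j + 11. Since 6 ∣ 12, reducing mod 6 gives n ≡ 11 ≡ 5 (mod 6); since 4 ∣ 12, reducing mod 4 gives n ≡ 11 ≡ 3 (mod 4).

(⇐) Conversely, if n ≡ 5 (mod 6) and n ≡ 3 (mod 4), then by the Chinese remainder theorem n ≡ 11 (mod 12). This is exactly n ≡ 11 (mod 12).

Both implications hold.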